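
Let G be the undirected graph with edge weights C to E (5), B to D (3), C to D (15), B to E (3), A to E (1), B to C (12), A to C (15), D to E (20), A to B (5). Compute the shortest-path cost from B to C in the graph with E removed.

12

Candidate routes:
B → A → C: 5 + 15 = 20
B → D → C: 3 + 15 = 18
B → C: 12
Shortest: 12.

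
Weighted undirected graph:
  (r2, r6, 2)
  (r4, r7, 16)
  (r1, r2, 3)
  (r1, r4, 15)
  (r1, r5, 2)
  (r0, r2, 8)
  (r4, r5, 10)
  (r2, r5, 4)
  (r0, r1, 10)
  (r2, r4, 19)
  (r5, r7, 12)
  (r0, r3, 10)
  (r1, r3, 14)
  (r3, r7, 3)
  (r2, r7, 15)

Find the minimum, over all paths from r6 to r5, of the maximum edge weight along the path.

Checking several routes:
r6→r2→r0→r1→r5: max(2, 8, 10, 2) = 10
r6→r2→r1→r0→r3→r7→r5: max(2, 3, 10, 10, 3, 12) = 12
r6→r2→r1→r5: max(2, 3, 2) = 3
r6→r2→r5: max(2, 4) = 4
r6→r2→r0→r3→r7→r5: max(2, 8, 10, 3, 12) = 12
The minimum achievable maximum is 3.

3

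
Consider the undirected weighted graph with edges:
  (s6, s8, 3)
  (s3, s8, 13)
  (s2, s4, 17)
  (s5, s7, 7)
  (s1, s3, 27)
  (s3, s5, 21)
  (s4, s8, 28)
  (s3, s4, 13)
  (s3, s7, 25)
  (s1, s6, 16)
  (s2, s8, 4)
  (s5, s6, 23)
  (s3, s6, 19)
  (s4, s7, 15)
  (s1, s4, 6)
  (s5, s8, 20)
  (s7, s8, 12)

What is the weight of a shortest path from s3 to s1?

19

Checking several routes:
s3-s8-s6-s1: 13 + 3 + 16 = 32
s3-s1: 27
s3-s6-s1: 19 + 16 = 35
s3-s8-s2-s4-s1: 13 + 4 + 17 + 6 = 40
s3-s4-s1: 13 + 6 = 19
Shortest: 19.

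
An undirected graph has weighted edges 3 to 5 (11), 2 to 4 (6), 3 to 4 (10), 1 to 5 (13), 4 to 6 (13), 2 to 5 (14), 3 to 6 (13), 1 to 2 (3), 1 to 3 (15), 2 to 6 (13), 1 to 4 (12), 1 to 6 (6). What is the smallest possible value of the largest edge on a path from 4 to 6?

Comparing a few candidate routes:
4 - 1 - 6: max(12, 6) = 12
4 - 2 - 1 - 6: max(6, 3, 6) = 6
4 - 1 - 2 - 6: max(12, 3, 13) = 13
4 - 1 - 5 - 3 - 6: max(12, 13, 11, 13) = 13
The minimum achievable maximum is 6.

6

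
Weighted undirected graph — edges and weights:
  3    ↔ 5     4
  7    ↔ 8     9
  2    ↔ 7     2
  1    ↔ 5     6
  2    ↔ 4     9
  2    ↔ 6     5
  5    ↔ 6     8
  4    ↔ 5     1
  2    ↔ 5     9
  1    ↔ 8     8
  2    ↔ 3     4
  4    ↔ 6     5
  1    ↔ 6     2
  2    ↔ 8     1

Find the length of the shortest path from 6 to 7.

7

Checking several routes:
6 → 2 → 8 → 7: 5 + 1 + 9 = 15
6 → 1 → 8 → 2 → 7: 2 + 8 + 1 + 2 = 13
6 → 2 → 7: 5 + 2 = 7
The minimum is 7.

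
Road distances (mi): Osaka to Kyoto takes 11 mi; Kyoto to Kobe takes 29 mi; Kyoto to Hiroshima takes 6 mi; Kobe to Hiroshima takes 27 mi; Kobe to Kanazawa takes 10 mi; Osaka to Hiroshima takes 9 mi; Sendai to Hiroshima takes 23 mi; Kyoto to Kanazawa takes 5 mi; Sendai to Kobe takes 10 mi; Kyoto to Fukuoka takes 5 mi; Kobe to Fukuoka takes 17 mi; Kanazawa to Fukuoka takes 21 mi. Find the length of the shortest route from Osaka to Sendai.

A few of the Osaka→Sendai routes:
Osaka-Hiroshima-Sendai: 9 + 23 = 32
Osaka-Hiroshima-Kyoto-Kanazawa-Kobe-Sendai: 9 + 6 + 5 + 10 + 10 = 40
Osaka-Kyoto-Hiroshima-Sendai: 11 + 6 + 23 = 40
Osaka-Kyoto-Kanazawa-Kobe-Sendai: 11 + 5 + 10 + 10 = 36
The minimum is 32 mi.

32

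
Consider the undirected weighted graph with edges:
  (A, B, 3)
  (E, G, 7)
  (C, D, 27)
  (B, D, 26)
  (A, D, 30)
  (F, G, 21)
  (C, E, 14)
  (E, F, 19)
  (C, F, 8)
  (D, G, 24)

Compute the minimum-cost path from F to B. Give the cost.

61

A few of the F→B routes:
F-E-G-D-B: 19 + 7 + 24 + 26 = 76
F-G-D-A-B: 21 + 24 + 30 + 3 = 78
F-C-D-B: 8 + 27 + 26 = 61
F-C-D-A-B: 8 + 27 + 30 + 3 = 68
F-G-D-B: 21 + 24 + 26 = 71
The minimum is 61.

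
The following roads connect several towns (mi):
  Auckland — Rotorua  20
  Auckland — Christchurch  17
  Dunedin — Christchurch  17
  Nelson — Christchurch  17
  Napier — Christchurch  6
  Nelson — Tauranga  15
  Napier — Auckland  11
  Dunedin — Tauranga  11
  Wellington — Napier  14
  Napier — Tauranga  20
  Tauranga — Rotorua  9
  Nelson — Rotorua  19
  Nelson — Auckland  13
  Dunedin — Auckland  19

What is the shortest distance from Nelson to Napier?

23

Some routes from Nelson to Napier:
Nelson - Auckland - Napier: 13 + 11 = 24
Nelson - Tauranga - Napier: 15 + 20 = 35
Nelson - Christchurch - Napier: 17 + 6 = 23
Shortest: 23 mi.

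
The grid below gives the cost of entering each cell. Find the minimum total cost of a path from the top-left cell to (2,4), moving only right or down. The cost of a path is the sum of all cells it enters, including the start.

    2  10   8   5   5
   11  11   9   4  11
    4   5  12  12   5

45

Best path: [0,0] → [0,1] → [0,2] → [0,3] → [1,3] → [1,4] → [2,4]
Cost: 2 + 10 + 8 + 5 + 4 + 11 + 5 = 45
(Top row then right column would cost 46.)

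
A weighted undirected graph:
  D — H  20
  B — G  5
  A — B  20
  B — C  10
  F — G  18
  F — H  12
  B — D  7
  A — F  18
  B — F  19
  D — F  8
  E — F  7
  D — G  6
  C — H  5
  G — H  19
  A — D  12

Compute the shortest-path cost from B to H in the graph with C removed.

24

Comparing a few candidate routes:
B→G→H: 5 + 19 = 24
B→D→H: 7 + 20 = 27
B→F→H: 19 + 12 = 31
B→G→D→F→H: 5 + 6 + 8 + 12 = 31
B→G→D→H: 5 + 6 + 20 = 31
B→D→F→H: 7 + 8 + 12 = 27
The minimum is 24.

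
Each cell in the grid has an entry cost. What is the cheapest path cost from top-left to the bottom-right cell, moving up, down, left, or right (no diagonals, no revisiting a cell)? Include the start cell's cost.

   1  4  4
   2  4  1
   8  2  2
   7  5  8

One optimal route is (0,0) -> (1,0) -> (1,1) -> (1,2) -> (2,2) -> (3,2).
Its cost is 1 + 2 + 4 + 1 + 2 + 8 = 18.

18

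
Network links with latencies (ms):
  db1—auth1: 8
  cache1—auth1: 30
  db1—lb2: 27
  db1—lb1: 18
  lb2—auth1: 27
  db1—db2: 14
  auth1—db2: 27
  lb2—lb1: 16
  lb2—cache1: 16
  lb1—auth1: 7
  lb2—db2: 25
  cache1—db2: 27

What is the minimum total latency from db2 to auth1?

Some routes from db2 to auth1:
db2 → db1 → auth1: 14 + 8 = 22
db2 → auth1: 27
db2 → db1 → lb1 → auth1: 14 + 18 + 7 = 39
The minimum is 22 ms.

22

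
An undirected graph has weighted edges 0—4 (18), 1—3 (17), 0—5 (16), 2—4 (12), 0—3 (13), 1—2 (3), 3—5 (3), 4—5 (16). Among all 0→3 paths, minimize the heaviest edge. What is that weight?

Paths from 0 to 3:
0 -> 4 -> 5 -> 3: max(18, 16, 3) = 18
0 -> 5 -> 4 -> 2 -> 1 -> 3: max(16, 16, 12, 3, 17) = 17
0 -> 4 -> 2 -> 1 -> 3: max(18, 12, 3, 17) = 18
0 -> 5 -> 3: max(16, 3) = 16
0 -> 3: max(13) = 13
Smallest bottleneck: 13.

13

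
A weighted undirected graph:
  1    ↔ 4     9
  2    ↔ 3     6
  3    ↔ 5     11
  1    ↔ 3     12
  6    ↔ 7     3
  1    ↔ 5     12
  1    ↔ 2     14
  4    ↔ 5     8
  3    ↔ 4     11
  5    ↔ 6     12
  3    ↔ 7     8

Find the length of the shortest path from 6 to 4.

Comparing a few candidate routes:
6-5-4: 12 + 8 = 20
6-7-3-4: 3 + 8 + 11 = 22
6-7-3-1-4: 3 + 8 + 12 + 9 = 32
6-7-3-5-4: 3 + 8 + 11 + 8 = 30
Best route has total 20.

20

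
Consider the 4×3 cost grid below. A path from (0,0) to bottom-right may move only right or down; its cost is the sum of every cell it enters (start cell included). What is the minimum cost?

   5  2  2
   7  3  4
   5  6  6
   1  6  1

Path [0,0] [0,1] [0,2] [1,2] [2,2] [3,2]: 5 + 2 + 2 + 4 + 6 + 1 = 20.

20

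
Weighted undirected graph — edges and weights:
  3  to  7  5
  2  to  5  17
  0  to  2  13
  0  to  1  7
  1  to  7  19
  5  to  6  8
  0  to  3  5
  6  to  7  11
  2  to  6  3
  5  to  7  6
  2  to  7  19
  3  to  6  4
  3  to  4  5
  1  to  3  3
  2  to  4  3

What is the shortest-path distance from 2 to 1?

Checking several routes:
2 - 4 - 3 - 0 - 1: 3 + 5 + 5 + 7 = 20
2 - 6 - 3 - 1: 3 + 4 + 3 = 10
2 - 6 - 3 - 0 - 1: 3 + 4 + 5 + 7 = 19
2 - 4 - 3 - 1: 3 + 5 + 3 = 11
The minimum is 10.

10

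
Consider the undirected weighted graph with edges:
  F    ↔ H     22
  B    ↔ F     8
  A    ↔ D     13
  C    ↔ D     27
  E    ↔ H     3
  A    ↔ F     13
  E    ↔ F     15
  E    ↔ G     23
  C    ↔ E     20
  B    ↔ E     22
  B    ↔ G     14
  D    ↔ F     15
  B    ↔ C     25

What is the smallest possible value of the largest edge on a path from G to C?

20

Checking several routes:
G→B→F→E→C: max(14, 8, 15, 20) = 20
G→B→F→H→E→C: max(14, 8, 22, 3, 20) = 22
G→B→E→C: max(14, 22, 20) = 22
Smallest bottleneck: 20.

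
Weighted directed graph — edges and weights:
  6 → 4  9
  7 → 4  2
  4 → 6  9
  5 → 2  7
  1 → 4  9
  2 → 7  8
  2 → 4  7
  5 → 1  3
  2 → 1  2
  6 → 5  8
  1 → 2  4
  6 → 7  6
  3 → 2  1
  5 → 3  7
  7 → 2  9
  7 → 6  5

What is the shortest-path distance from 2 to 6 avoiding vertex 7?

Candidate routes:
2 - 4 - 6: 7 + 9 = 16
2 - 1 - 4 - 6: 2 + 9 + 9 = 20
Best route has total 16.

16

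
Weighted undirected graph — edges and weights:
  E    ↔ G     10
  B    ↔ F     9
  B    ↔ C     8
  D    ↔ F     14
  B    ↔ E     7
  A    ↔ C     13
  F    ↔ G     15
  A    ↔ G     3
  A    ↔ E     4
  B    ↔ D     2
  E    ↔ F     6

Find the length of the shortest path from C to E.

Checking several routes:
C→A→E: 13 + 4 = 17
C→B→E: 8 + 7 = 15
C→B→F→E: 8 + 9 + 6 = 23
Shortest: 15.

15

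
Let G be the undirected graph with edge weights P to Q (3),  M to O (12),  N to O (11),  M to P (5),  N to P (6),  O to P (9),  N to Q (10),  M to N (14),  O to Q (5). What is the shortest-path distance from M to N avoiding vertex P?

Candidate routes:
M → N: 14
M → O → Q → N: 12 + 5 + 10 = 27
M → O → N: 12 + 11 = 23
The minimum is 14.

14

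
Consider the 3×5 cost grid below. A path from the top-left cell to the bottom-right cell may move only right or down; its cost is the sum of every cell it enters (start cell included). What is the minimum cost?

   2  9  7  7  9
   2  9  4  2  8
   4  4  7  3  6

28

Best path: r0c0 → r1c0 → r1c1 → r1c2 → r1c3 → r2c3 → r2c4
Cost: 2 + 2 + 9 + 4 + 2 + 3 + 6 = 28
(Top row then right column would cost 48.)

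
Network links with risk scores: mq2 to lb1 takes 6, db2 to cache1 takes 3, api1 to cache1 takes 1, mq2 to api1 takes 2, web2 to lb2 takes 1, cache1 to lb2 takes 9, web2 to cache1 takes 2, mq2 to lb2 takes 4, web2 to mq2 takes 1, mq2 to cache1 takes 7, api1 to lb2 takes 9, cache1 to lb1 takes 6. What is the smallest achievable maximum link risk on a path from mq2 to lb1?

6

A few of the mq2→lb1 routes:
mq2 → api1 → cache1 → lb1: max(2, 1, 6) = 6
mq2 → lb1: max(6) = 6
mq2 → lb2 → web2 → cache1 → lb1: max(4, 1, 2, 6) = 6
mq2 → cache1 → lb1: max(7, 6) = 7
mq2 → web2 → cache1 → lb1: max(1, 2, 6) = 6
Best route has worst link 6.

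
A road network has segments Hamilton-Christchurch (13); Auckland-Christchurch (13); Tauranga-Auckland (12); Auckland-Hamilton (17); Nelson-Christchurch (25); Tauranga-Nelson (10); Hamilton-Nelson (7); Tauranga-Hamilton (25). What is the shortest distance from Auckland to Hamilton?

17

Comparing a few candidate routes:
Auckland→Christchurch→Hamilton: 13 + 13 = 26
Auckland→Tauranga→Hamilton: 12 + 25 = 37
Auckland→Hamilton: 17
Auckland→Tauranga→Nelson→Hamilton: 12 + 10 + 7 = 29
Best route has total 17 km.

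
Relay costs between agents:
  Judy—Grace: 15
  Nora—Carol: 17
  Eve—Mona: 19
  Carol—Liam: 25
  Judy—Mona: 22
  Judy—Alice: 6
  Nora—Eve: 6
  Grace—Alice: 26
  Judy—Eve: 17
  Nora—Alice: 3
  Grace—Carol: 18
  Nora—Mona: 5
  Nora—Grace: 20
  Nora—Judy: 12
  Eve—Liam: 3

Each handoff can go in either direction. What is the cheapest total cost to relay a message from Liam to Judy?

18

Comparing a few candidate routes:
Liam -> Eve -> Nora -> Judy: 3 + 6 + 12 = 21
Liam -> Eve -> Mona -> Nora -> Alice -> Judy: 3 + 19 + 5 + 3 + 6 = 36
Liam -> Eve -> Nora -> Mona -> Judy: 3 + 6 + 5 + 22 = 36
Liam -> Eve -> Nora -> Alice -> Judy: 3 + 6 + 3 + 6 = 18
Liam -> Eve -> Judy: 3 + 17 = 20
Best route has total 18.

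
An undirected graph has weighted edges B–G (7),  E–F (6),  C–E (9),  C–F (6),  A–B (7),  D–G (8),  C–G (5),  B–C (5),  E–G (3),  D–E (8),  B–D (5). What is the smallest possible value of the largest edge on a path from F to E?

Checking several routes:
F - C - B - G - D - E: max(6, 5, 7, 8, 8) = 8
F - C - B - D - E: max(6, 5, 5, 8) = 8
F - C - B - G - E: max(6, 5, 7, 3) = 7
F - C - G - E: max(6, 5, 3) = 6
F - C - B - D - G - E: max(6, 5, 5, 8, 3) = 8
F - E: max(6) = 6
The minimum achievable maximum is 6.

6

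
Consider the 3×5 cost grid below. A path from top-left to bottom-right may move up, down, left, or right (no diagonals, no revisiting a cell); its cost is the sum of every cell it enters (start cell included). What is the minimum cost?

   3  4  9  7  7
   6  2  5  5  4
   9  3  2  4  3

Path [0,0] -> [0,1] -> [1,1] -> [2,1] -> [2,2] -> [2,3] -> [2,4]: 3 + 4 + 2 + 3 + 2 + 4 + 3 = 21.

21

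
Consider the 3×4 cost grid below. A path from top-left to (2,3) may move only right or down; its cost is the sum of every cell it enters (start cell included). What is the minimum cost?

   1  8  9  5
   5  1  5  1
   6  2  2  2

Take (0,0) → (1,0) → (1,1) → (2,1) → (2,2) → (2,3) for a total of 1 + 5 + 1 + 2 + 2 + 2 = 13.
For comparison, the top-then-right route costs 26.

13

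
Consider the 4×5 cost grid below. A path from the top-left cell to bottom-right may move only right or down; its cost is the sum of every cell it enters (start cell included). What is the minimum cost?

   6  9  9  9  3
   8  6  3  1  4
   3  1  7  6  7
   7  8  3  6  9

One optimal route is (0,0)→(1,0)→(2,0)→(2,1)→(2,2)→(3,2)→(3,3)→(3,4).
Its cost is 6 + 8 + 3 + 1 + 7 + 3 + 6 + 9 = 43.
(Top row then right column would cost 56.)

43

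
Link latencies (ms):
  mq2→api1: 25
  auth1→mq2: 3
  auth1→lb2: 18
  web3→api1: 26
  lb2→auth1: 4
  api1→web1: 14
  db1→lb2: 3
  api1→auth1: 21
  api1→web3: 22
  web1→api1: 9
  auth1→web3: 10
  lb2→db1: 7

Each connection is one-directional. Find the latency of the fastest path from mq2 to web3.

Candidate routes:
mq2 - api1 - auth1 - web3: 25 + 21 + 10 = 56
mq2 - api1 - web3: 25 + 22 = 47
Best route has total 47 ms.

47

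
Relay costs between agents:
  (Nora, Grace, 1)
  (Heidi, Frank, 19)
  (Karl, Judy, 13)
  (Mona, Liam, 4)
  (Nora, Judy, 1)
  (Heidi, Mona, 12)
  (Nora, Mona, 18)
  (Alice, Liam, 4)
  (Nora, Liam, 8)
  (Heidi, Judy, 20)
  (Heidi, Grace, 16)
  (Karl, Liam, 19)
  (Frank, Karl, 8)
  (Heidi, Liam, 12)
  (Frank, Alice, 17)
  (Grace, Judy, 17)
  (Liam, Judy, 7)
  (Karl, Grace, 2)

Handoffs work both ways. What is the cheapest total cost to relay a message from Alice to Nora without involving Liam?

Some routes from Alice to Nora avoiding Liam:
Alice - Frank - Karl - Grace - Nora: 17 + 8 + 2 + 1 = 28
Alice - Frank - Heidi - Grace - Nora: 17 + 19 + 16 + 1 = 53
Alice - Frank - Karl - Judy - Nora: 17 + 8 + 13 + 1 = 39
Alice - Frank - Karl - Grace - Judy - Nora: 17 + 8 + 2 + 17 + 1 = 45
Best route has total 28.

28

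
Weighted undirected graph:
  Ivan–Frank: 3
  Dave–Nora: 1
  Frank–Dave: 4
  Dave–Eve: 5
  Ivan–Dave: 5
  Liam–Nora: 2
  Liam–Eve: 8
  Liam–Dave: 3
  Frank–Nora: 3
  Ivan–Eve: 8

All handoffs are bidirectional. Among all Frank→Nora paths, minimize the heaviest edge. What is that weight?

Checking several routes:
Frank → Dave → Nora: max(4, 1) = 4
Frank → Dave → Liam → Nora: max(4, 3, 2) = 4
Frank → Nora: max(3) = 3
Smallest bottleneck: 3.

3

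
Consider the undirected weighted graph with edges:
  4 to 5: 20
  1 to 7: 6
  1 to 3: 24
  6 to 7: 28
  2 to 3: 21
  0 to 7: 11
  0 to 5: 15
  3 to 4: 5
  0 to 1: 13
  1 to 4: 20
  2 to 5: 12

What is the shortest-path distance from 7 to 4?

Comparing a few candidate routes:
7-1-3-4: 6 + 24 + 5 = 35
7-1-4: 6 + 20 = 26
7-0-1-4: 11 + 13 + 20 = 44
Best route has total 26.

26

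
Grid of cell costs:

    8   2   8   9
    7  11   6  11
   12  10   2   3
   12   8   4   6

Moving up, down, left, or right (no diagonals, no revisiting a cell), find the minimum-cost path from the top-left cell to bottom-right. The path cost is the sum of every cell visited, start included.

35

Best path: (0,0) → (0,1) → (0,2) → (1,2) → (2,2) → (2,3) → (3,3)
Cost: 8 + 2 + 8 + 6 + 2 + 3 + 6 = 35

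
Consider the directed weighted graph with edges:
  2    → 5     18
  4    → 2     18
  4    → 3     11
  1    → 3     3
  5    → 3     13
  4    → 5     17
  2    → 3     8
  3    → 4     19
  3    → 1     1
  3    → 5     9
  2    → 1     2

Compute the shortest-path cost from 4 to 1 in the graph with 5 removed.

12

Paths from 4 to 1 avoiding 5:
4→2→1: 18 + 2 = 20
4→2→3→1: 18 + 8 + 1 = 27
4→3→1: 11 + 1 = 12
Best route has total 12.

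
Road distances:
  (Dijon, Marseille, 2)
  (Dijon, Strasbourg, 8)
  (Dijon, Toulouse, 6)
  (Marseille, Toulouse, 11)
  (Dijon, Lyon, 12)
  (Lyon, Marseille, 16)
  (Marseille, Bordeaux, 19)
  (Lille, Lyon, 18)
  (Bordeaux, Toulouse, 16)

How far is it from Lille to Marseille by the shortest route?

Candidate routes:
Lille -> Lyon -> Dijon -> Toulouse -> Marseille: 18 + 12 + 6 + 11 = 47
Lille -> Lyon -> Marseille: 18 + 16 = 34
Lille -> Lyon -> Dijon -> Marseille: 18 + 12 + 2 = 32
Lille -> Lyon -> Dijon -> Toulouse -> Bordeaux -> Marseille: 18 + 12 + 6 + 16 + 19 = 71
The minimum is 32.

32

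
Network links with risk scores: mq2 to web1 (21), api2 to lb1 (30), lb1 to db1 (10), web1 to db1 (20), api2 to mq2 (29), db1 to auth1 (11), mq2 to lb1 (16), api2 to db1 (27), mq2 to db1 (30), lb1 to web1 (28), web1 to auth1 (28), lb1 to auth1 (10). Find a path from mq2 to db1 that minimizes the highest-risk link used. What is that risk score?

Checking several routes:
mq2-lb1-auth1-db1: max(16, 10, 11) = 16
mq2-lb1-web1-db1: max(16, 28, 20) = 28
mq2-web1-db1: max(21, 20) = 21
mq2-lb1-web1-auth1-db1: max(16, 28, 28, 11) = 28
mq2-lb1-auth1-web1-db1: max(16, 10, 28, 20) = 28
mq2-lb1-db1: max(16, 10) = 16
Best route has worst link 16.

16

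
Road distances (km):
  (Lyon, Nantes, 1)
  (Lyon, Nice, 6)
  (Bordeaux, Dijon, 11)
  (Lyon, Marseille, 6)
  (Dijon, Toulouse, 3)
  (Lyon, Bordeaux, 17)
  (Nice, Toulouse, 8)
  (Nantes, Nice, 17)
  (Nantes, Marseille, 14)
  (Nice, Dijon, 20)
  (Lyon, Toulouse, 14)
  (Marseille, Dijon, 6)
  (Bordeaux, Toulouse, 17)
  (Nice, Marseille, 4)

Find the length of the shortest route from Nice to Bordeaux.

21

Some routes from Nice to Bordeaux:
Nice-Toulouse-Bordeaux: 8 + 17 = 25
Nice-Toulouse-Dijon-Bordeaux: 8 + 3 + 11 = 22
Nice-Lyon-Bordeaux: 6 + 17 = 23
Nice-Marseille-Dijon-Bordeaux: 4 + 6 + 11 = 21
The minimum is 21 km.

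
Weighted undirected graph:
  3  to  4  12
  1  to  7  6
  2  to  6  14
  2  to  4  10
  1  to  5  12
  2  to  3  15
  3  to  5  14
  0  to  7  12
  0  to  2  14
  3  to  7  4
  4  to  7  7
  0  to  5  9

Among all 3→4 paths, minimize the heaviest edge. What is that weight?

Checking several routes:
3 -> 4: max(12) = 12
3 -> 5 -> 0 -> 2 -> 4: max(14, 9, 14, 10) = 14
3 -> 7 -> 4: max(4, 7) = 7
3 -> 5 -> 1 -> 7 -> 0 -> 2 -> 4: max(14, 12, 6, 12, 14, 10) = 14
3 -> 5 -> 0 -> 7 -> 4: max(14, 9, 12, 7) = 14
3 -> 5 -> 1 -> 7 -> 4: max(14, 12, 6, 7) = 14
The minimum achievable maximum is 7.

7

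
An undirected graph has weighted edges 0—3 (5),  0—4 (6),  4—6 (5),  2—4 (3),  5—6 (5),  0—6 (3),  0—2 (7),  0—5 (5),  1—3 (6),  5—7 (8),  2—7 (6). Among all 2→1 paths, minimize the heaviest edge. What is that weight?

6

A few of the 2→1 routes:
2-4-6-5-0-3-1: max(3, 5, 5, 5, 5, 6) = 6
2-0-3-1: max(7, 5, 6) = 7
2-4-0-3-1: max(3, 6, 5, 6) = 6
2-4-6-0-3-1: max(3, 5, 3, 5, 6) = 6
Best route has worst link 6.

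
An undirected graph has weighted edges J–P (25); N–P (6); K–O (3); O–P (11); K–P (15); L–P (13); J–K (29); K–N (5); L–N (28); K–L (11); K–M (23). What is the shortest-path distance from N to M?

Comparing a few candidate routes:
N -> P -> K -> M: 6 + 15 + 23 = 44
N -> K -> M: 5 + 23 = 28
N -> P -> O -> K -> M: 6 + 11 + 3 + 23 = 43
Shortest: 28.

28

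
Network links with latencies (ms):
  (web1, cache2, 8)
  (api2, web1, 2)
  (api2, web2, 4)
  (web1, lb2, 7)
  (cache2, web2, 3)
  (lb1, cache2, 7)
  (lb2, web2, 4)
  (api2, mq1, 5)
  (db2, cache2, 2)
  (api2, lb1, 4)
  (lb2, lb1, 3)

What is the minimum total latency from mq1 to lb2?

Some routes from mq1 to lb2:
mq1→api2→web1→cache2→web2→lb2: 5 + 2 + 8 + 3 + 4 = 22
mq1→api2→web2→lb2: 5 + 4 + 4 = 13
mq1→api2→lb1→cache2→web2→lb2: 5 + 4 + 7 + 3 + 4 = 23
mq1→api2→lb1→lb2: 5 + 4 + 3 = 12
mq1→api2→web1→lb2: 5 + 2 + 7 = 14
mq1→api2→web2→cache2→lb1→lb2: 5 + 4 + 3 + 7 + 3 = 22
Shortest: 12 ms.

12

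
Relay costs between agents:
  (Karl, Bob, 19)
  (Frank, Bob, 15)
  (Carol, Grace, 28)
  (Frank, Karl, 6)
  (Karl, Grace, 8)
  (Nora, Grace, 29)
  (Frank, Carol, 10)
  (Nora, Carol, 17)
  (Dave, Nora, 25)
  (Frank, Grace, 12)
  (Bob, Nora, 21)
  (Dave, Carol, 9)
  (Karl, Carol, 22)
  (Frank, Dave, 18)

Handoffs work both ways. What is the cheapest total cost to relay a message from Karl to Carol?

16

A few of the Karl→Carol routes:
Karl→Carol: 22
Karl→Frank→Carol: 6 + 10 = 16
Karl→Grace→Frank→Carol: 8 + 12 + 10 = 30
The minimum is 16.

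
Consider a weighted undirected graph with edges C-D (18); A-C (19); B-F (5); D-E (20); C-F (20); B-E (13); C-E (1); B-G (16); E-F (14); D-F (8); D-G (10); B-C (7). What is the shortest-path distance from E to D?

19

Checking several routes:
E -> D: 20
E -> C -> D: 1 + 18 = 19
E -> C -> B -> F -> D: 1 + 7 + 5 + 8 = 21
Best route has total 19.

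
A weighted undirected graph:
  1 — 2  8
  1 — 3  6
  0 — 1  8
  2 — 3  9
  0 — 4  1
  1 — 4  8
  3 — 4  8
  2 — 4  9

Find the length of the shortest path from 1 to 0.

Some routes from 1 to 0:
1→0: 8
1→2→4→0: 8 + 9 + 1 = 18
1→4→0: 8 + 1 = 9
1→3→4→0: 6 + 8 + 1 = 15
Best route has total 8.

8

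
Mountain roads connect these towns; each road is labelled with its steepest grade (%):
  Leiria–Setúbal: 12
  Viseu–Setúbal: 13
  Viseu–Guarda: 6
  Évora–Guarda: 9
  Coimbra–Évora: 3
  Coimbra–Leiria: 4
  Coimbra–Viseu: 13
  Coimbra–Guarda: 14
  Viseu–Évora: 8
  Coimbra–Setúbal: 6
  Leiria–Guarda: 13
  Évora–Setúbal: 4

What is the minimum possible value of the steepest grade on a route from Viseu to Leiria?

A few of the Viseu→Leiria routes:
Viseu -> Évora -> Coimbra -> Leiria: max(8, 3, 4) = 8
Viseu -> Évora -> Setúbal -> Coimbra -> Leiria: max(8, 4, 6, 4) = 8
Viseu -> Guarda -> Évora -> Setúbal -> Coimbra -> Leiria: max(6, 9, 4, 6, 4) = 9
The minimum achievable maximum is 8%.

8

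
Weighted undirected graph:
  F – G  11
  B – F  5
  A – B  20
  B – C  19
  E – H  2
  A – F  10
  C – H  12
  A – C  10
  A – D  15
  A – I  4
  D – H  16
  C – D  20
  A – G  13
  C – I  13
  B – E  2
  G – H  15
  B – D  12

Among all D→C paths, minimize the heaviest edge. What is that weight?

Comparing a few candidate routes:
D → B → E → H → C: max(12, 2, 2, 12) = 12
D → B → F → G → A → C: max(12, 5, 11, 13, 10) = 13
D → B → F → A → C: max(12, 5, 10, 10) = 12
Best route has worst link 12.

12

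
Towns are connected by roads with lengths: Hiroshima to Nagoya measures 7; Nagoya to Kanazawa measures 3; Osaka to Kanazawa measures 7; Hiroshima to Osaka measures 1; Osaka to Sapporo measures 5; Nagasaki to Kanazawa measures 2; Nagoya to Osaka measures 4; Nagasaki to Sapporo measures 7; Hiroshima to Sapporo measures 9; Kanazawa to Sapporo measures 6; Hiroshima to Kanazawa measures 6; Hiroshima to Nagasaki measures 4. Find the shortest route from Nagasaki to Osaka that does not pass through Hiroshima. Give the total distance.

9

Routes from Nagasaki to Osaka avoiding Hiroshima:
Nagasaki→Kanazawa→Sapporo→Osaka: 2 + 6 + 5 = 13
Nagasaki→Sapporo→Kanazawa→Osaka: 7 + 6 + 7 = 20
Nagasaki→Sapporo→Osaka: 7 + 5 = 12
Nagasaki→Sapporo→Kanazawa→Nagoya→Osaka: 7 + 6 + 3 + 4 = 20
Nagasaki→Kanazawa→Osaka: 2 + 7 = 9
Nagasaki→Kanazawa→Nagoya→Osaka: 2 + 3 + 4 = 9
Shortest: 9.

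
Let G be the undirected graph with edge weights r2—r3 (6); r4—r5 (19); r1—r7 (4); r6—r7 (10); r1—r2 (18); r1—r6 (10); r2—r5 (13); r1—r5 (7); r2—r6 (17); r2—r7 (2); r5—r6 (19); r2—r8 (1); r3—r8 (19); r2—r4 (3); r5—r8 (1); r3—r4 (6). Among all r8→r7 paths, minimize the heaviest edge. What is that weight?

2

Checking several routes:
r8→r5→r1→r7: max(1, 7, 4) = 7
r8→r2→r7: max(1, 2) = 2
r8→r5→r1→r6→r7: max(1, 7, 10, 10) = 10
The minimum achievable maximum is 2.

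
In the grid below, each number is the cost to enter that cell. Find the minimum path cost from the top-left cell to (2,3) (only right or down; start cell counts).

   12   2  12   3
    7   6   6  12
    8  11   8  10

44

Cheapest: (0,0)→(0,1)→(1,1)→(1,2)→(2,2)→(2,3)
  12 + 2 + 6 + 6 + 8 + 10 = 44
For comparison, the top-then-right route costs 51.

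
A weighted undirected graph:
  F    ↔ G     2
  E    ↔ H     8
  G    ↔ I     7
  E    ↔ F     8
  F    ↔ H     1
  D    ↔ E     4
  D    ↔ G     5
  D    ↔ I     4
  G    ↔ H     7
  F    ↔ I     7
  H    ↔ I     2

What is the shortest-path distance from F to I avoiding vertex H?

7

Checking several routes:
F → G → D → I: 2 + 5 + 4 = 11
F → E → D → I: 8 + 4 + 4 = 16
F → G → I: 2 + 7 = 9
F → I: 7
Best route has total 7.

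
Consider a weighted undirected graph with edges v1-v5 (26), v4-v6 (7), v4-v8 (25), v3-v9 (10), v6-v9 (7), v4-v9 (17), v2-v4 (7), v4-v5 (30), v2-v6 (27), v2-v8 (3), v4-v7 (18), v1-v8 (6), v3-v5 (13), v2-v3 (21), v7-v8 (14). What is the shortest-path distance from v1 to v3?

30

Comparing a few candidate routes:
v1→v8→v2→v3: 6 + 3 + 21 = 30
v1→v8→v2→v4→v9→v3: 6 + 3 + 7 + 17 + 10 = 43
v1→v8→v2→v4→v6→v9→v3: 6 + 3 + 7 + 7 + 7 + 10 = 40
v1→v8→v4→v6→v9→v3: 6 + 25 + 7 + 7 + 10 = 55
v1→v8→v2→v6→v9→v3: 6 + 3 + 27 + 7 + 10 = 53
v1→v5→v3: 26 + 13 = 39
The minimum is 30.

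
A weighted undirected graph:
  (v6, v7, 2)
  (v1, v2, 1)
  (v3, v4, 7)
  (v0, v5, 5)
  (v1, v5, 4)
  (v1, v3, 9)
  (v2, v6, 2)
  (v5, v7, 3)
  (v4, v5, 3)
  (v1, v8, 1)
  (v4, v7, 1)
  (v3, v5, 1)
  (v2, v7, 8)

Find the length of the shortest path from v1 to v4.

6

Comparing a few candidate routes:
v1 → v2 → v6 → v7 → v4: 1 + 2 + 2 + 1 = 6
v1 → v5 → v4: 4 + 3 = 7
v1 → v5 → v7 → v4: 4 + 3 + 1 = 8
Best route has total 6.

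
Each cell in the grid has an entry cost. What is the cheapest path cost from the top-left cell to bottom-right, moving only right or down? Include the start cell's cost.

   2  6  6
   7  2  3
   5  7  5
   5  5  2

Path (0,0)→(0,1)→(1,1)→(1,2)→(2,2)→(3,2): 2 + 6 + 2 + 3 + 5 + 2 = 20.
For comparison, the top-then-right route costs 24.

20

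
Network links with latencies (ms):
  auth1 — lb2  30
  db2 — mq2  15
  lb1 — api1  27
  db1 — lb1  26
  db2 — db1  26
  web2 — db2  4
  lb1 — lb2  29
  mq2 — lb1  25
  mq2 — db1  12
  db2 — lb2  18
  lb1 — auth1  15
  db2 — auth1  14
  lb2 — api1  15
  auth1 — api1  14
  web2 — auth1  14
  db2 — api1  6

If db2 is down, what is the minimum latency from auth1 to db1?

Comparing a few candidate routes:
auth1-api1-lb1-mq2-db1: 14 + 27 + 25 + 12 = 78
auth1-lb1-db1: 15 + 26 = 41
auth1-api1-lb1-db1: 14 + 27 + 26 = 67
auth1-lb1-mq2-db1: 15 + 25 + 12 = 52
Shortest: 41 ms.

41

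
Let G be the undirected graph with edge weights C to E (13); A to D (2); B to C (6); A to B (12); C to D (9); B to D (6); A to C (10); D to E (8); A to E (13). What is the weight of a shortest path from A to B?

Checking several routes:
A -> C -> B: 10 + 6 = 16
A -> D -> B: 2 + 6 = 8
A -> B: 12
A -> C -> D -> B: 10 + 9 + 6 = 25
A -> D -> C -> B: 2 + 9 + 6 = 17
The minimum is 8.

8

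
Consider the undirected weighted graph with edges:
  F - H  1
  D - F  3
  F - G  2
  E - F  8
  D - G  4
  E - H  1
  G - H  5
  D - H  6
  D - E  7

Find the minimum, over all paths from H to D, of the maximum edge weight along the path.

A few of the H→D routes:
H - G - F - D: max(5, 2, 3) = 5
H - F - D: max(1, 3) = 3
H - F - G - D: max(1, 2, 4) = 4
Best route has worst link 3.

3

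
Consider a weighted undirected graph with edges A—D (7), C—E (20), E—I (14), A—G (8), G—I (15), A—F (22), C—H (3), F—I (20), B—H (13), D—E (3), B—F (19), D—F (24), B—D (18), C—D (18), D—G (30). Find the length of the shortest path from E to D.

Some routes from E to D:
E - D: 3
E - C - H - B - D: 20 + 3 + 13 + 18 = 54
E - I - G - A - D: 14 + 15 + 8 + 7 = 44
E - I - G - D: 14 + 15 + 30 = 59
E - I - F - D: 14 + 20 + 24 = 58
E - C - D: 20 + 18 = 38
Best route has total 3.

3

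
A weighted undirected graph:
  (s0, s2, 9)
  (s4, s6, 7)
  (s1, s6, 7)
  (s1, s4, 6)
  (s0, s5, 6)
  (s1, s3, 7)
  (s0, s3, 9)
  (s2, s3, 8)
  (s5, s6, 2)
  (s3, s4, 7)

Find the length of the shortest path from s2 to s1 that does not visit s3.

Routes from s2 to s1 avoiding s3:
s2 -> s0 -> s5 -> s6 -> s1: 9 + 6 + 2 + 7 = 24
s2 -> s0 -> s5 -> s6 -> s4 -> s1: 9 + 6 + 2 + 7 + 6 = 30
Shortest: 24.

24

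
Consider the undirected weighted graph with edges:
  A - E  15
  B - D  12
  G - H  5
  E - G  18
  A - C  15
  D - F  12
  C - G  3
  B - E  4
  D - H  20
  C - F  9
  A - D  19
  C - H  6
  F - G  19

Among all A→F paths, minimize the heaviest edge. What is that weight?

15

Comparing a few candidate routes:
A-E-B-D-F: max(15, 4, 12, 12) = 15
A-C-F: max(15, 9) = 15
A-E-G-C-F: max(15, 18, 3, 9) = 18
Smallest bottleneck: 15.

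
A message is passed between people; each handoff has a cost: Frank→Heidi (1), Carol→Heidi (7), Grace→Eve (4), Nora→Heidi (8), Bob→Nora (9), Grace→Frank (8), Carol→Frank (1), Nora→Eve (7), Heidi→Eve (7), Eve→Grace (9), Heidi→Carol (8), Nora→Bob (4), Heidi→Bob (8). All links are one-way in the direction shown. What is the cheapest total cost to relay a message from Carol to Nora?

19

Candidate routes:
Carol -> Frank -> Heidi -> Bob -> Nora: 1 + 1 + 8 + 9 = 19
Carol -> Heidi -> Bob -> Nora: 7 + 8 + 9 = 24
Shortest: 19.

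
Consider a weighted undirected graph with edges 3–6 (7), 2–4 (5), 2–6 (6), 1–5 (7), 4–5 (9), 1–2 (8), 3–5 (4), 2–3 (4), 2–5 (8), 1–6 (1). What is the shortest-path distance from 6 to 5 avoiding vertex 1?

Routes from 6 to 5 avoiding 1:
6-2-5: 6 + 8 = 14
6-2-4-5: 6 + 5 + 9 = 20
6-3-2-4-5: 7 + 4 + 5 + 9 = 25
6-3-5: 7 + 4 = 11
6-3-2-5: 7 + 4 + 8 = 19
6-2-3-5: 6 + 4 + 4 = 14
The minimum is 11.

11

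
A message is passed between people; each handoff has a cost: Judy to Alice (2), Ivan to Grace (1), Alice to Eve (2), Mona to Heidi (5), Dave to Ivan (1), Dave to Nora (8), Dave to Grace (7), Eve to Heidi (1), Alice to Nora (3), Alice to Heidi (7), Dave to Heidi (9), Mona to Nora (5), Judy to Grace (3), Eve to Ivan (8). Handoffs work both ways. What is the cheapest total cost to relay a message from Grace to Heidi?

8

Some routes from Grace to Heidi:
Grace-Ivan-Eve-Heidi: 1 + 8 + 1 = 10
Grace-Ivan-Dave-Heidi: 1 + 1 + 9 = 11
Grace-Dave-Heidi: 7 + 9 = 16
Grace-Judy-Alice-Eve-Heidi: 3 + 2 + 2 + 1 = 8
Grace-Ivan-Dave-Nora-Alice-Eve-Heidi: 1 + 1 + 8 + 3 + 2 + 1 = 16
Grace-Judy-Alice-Heidi: 3 + 2 + 7 = 12
The minimum is 8.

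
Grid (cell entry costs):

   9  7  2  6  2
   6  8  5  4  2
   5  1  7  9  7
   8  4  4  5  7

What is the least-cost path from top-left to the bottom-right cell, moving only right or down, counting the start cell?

Cheapest: (0,0)→(1,0)→(2,0)→(2,1)→(3,1)→(3,2)→(3,3)→(3,4)
  9 + 6 + 5 + 1 + 4 + 4 + 5 + 7 = 41

41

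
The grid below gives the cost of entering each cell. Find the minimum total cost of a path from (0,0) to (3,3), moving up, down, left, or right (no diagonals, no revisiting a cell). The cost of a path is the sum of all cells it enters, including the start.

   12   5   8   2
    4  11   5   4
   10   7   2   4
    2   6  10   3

Best path: [0,0] -> [0,1] -> [0,2] -> [0,3] -> [1,3] -> [2,3] -> [3,3]
Cost: 12 + 5 + 8 + 2 + 4 + 4 + 3 = 38

38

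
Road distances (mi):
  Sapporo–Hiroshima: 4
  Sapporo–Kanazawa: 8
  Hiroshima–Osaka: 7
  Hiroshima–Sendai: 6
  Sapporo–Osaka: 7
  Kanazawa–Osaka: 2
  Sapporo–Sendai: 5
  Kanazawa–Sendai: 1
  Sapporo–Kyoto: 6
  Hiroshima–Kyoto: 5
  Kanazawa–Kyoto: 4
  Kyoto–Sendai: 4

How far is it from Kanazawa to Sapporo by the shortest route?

Comparing a few candidate routes:
Kanazawa→Sapporo: 8
Kanazawa→Sendai→Sapporo: 1 + 5 = 6
Kanazawa→Osaka→Sapporo: 2 + 7 = 9
Kanazawa→Kyoto→Sapporo: 4 + 6 = 10
Shortest: 6 mi.

6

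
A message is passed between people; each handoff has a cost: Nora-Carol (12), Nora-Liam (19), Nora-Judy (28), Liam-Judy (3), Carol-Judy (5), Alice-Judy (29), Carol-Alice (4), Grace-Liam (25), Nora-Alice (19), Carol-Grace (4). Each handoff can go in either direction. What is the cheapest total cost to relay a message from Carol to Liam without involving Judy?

Paths from Carol to Liam avoiding Judy:
Carol - Grace - Liam: 4 + 25 = 29
Carol - Nora - Liam: 12 + 19 = 31
Carol - Alice - Nora - Liam: 4 + 19 + 19 = 42
Best route has total 29.

29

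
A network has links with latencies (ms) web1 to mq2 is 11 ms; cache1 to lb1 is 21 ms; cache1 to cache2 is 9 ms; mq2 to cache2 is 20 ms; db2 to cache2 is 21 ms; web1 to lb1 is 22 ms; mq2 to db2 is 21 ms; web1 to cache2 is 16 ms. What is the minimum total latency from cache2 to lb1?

30

Routes from cache2 to lb1:
cache2 -> db2 -> mq2 -> web1 -> lb1: 21 + 21 + 11 + 22 = 75
cache2 -> cache1 -> lb1: 9 + 21 = 30
cache2 -> mq2 -> web1 -> lb1: 20 + 11 + 22 = 53
cache2 -> web1 -> lb1: 16 + 22 = 38
Shortest: 30 ms.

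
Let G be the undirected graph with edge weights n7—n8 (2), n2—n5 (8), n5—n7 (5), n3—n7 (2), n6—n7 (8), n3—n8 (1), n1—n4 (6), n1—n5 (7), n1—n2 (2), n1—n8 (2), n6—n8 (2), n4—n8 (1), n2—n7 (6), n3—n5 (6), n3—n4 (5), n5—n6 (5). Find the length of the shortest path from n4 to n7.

3

Comparing a few candidate routes:
n4 -> n3 -> n7: 5 + 2 = 7
n4 -> n8 -> n7: 1 + 2 = 3
n4 -> n8 -> n3 -> n7: 1 + 1 + 2 = 4
Shortest: 3.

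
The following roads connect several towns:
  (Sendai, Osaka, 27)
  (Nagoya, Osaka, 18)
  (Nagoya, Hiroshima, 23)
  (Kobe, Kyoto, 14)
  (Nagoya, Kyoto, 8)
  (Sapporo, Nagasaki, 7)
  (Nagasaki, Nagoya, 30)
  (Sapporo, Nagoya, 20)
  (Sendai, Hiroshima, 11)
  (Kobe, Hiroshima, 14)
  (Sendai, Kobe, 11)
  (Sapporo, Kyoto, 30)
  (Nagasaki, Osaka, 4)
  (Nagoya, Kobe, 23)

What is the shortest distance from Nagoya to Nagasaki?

A few of the Nagoya→Nagasaki routes:
Nagoya-Nagasaki: 30
Nagoya-Osaka-Nagasaki: 18 + 4 = 22
Nagoya-Kyoto-Sapporo-Nagasaki: 8 + 30 + 7 = 45
Nagoya-Sapporo-Nagasaki: 20 + 7 = 27
The minimum is 22.

22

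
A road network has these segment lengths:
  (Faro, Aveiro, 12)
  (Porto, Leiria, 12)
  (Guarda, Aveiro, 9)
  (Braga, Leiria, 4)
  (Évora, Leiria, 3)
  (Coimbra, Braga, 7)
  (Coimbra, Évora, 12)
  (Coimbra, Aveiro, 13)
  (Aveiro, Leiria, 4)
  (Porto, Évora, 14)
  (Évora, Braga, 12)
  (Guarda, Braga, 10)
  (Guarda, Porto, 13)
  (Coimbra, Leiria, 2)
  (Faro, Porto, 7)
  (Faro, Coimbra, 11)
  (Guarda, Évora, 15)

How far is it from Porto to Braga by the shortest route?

A few of the Porto→Braga routes:
Porto→Leiria→Braga: 12 + 4 = 16
Porto→Évora→Leiria→Braga: 14 + 3 + 4 = 21
Porto→Leiria→Coimbra→Braga: 12 + 2 + 7 = 21
Shortest: 16.

16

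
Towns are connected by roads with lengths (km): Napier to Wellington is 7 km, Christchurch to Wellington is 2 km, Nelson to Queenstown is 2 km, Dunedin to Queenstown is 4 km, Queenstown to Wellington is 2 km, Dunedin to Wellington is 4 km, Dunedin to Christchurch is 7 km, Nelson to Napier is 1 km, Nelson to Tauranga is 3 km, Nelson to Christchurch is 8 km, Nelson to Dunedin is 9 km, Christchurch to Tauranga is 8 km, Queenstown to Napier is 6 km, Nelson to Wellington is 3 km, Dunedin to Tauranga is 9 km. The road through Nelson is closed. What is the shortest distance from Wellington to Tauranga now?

10

Some routes from Wellington to Tauranga avoiding Nelson:
Wellington → Dunedin → Tauranga: 4 + 9 = 13
Wellington → Queenstown → Dunedin → Tauranga: 2 + 4 + 9 = 15
Wellington → Christchurch → Tauranga: 2 + 8 = 10
Wellington → Christchurch → Dunedin → Tauranga: 2 + 7 + 9 = 18
Shortest: 10 km.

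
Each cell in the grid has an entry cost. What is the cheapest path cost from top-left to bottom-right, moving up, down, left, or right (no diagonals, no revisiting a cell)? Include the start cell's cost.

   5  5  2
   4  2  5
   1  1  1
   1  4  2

14

One optimal route is r0c0 r1c0 r2c0 r2c1 r2c2 r3c2.
Its cost is 5 + 4 + 1 + 1 + 1 + 2 = 14.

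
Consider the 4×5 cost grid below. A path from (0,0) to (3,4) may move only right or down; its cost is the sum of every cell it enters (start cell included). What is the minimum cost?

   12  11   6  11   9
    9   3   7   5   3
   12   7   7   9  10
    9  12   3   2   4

47

Best path: (0,0) (1,0) (1,1) (1,2) (2,2) (3,2) (3,3) (3,4)
Cost: 12 + 9 + 3 + 7 + 7 + 3 + 2 + 4 = 47
For comparison, the top-then-right route costs 66.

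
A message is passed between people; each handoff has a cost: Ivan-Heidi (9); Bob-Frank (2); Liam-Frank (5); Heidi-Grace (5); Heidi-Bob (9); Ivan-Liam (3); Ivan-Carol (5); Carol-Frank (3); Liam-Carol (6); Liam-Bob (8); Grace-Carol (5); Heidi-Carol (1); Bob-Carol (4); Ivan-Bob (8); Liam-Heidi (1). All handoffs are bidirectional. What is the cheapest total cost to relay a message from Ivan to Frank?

8

Some routes from Ivan to Frank:
Ivan→Liam→Frank: 3 + 5 = 8
Ivan→Carol→Frank: 5 + 3 = 8
Ivan→Liam→Heidi→Carol→Frank: 3 + 1 + 1 + 3 = 8
The minimum is 8.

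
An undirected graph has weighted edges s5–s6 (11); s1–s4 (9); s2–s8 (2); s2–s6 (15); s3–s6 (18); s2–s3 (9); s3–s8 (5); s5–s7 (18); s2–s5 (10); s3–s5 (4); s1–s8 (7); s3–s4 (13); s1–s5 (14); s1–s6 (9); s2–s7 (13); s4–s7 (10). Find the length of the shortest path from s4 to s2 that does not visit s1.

Some routes from s4 to s2 avoiding s1:
s4-s3-s8-s2: 13 + 5 + 2 = 20
s4-s3-s2: 13 + 9 = 22
s4-s7-s2: 10 + 13 = 23
s4-s3-s5-s2: 13 + 4 + 10 = 27
The minimum is 20.

20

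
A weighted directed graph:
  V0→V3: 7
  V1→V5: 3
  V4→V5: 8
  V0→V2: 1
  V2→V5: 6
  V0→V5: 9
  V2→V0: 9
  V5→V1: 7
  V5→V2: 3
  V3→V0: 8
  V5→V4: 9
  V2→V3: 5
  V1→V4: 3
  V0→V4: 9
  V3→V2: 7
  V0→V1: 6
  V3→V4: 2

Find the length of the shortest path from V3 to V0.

Paths from V3 to V0:
V3 - V2 - V0: 7 + 9 = 16
V3 - V4 - V5 - V2 - V0: 2 + 8 + 3 + 9 = 22
V3 - V0: 8
Best route has total 8.

8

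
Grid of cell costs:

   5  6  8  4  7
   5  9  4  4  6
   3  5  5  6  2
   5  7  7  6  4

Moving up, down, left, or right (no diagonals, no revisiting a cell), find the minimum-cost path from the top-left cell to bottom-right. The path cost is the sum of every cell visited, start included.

35

Path (0,0) -> (1,0) -> (2,0) -> (2,1) -> (2,2) -> (2,3) -> (2,4) -> (3,4): 5 + 5 + 3 + 5 + 5 + 6 + 2 + 4 = 35.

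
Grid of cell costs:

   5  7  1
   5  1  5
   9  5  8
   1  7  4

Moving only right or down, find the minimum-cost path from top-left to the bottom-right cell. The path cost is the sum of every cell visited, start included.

27

Best path: r0c0 -> r1c0 -> r1c1 -> r2c1 -> r3c1 -> r3c2
Cost: 5 + 5 + 1 + 5 + 7 + 4 = 27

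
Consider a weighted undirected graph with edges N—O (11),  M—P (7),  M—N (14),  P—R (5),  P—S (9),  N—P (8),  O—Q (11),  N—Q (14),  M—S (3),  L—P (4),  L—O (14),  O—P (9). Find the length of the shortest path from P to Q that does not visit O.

Paths from P to Q avoiding O:
P - M - N - Q: 7 + 14 + 14 = 35
P - S - M - N - Q: 9 + 3 + 14 + 14 = 40
P - N - Q: 8 + 14 = 22
Shortest: 22.

22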